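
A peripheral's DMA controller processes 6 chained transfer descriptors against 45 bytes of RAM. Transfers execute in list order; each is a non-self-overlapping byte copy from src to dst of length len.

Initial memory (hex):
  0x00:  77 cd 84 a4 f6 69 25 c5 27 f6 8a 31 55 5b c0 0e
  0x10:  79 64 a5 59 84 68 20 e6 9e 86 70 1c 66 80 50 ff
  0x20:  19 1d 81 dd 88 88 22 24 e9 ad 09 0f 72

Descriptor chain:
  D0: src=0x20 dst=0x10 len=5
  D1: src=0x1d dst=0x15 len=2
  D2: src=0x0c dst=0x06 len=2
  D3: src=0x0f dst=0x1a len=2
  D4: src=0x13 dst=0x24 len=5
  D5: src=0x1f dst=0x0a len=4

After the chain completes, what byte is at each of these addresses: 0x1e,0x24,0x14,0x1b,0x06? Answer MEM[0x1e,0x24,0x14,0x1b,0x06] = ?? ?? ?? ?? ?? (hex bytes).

#0 dst[0x10+5] := {0x19,0x1d,0x81,0xdd,0x88}
#1 dst[0x15+2] := {0x80,0x50}
#2 dst[0x06+2] := {0x55,0x5b}
#3 dst[0x1a+2] := {0x0e,0x19}
#4 dst[0x24+5] := {0xdd,0x88,0x80,0x50,0xe6}
#5 dst[0x0a+4] := {0xff,0x19,0x1d,0x81}
query mem[0x1e]=0x50, mem[0x24]=0xdd, mem[0x14]=0x88, mem[0x1b]=0x19, mem[0x06]=0x55

MEM[0x1e,0x24,0x14,0x1b,0x06] = 50 dd 88 19 55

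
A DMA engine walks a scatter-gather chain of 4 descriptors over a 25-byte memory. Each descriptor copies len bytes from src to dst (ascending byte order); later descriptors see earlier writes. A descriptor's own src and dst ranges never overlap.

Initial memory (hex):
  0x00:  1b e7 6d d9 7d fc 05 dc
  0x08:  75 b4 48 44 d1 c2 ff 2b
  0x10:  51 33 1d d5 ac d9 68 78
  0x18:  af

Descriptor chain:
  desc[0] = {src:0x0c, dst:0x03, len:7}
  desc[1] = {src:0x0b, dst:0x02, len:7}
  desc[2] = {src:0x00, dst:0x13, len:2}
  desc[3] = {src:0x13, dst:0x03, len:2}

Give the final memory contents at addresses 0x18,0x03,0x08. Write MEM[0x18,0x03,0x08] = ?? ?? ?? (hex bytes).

D0: mem[0x03..0x09] <- [d1 c2 ff 2b 51 33 1d]
D1: mem[0x02..0x08] <- [44 d1 c2 ff 2b 51 33]
D2: mem[0x13..0x14] <- [1b e7]
D3: mem[0x03..0x04] <- [1b e7]
query mem[0x18]=0xaf, mem[0x03]=0x1b, mem[0x08]=0x33

MEM[0x18,0x03,0x08] = af 1b 33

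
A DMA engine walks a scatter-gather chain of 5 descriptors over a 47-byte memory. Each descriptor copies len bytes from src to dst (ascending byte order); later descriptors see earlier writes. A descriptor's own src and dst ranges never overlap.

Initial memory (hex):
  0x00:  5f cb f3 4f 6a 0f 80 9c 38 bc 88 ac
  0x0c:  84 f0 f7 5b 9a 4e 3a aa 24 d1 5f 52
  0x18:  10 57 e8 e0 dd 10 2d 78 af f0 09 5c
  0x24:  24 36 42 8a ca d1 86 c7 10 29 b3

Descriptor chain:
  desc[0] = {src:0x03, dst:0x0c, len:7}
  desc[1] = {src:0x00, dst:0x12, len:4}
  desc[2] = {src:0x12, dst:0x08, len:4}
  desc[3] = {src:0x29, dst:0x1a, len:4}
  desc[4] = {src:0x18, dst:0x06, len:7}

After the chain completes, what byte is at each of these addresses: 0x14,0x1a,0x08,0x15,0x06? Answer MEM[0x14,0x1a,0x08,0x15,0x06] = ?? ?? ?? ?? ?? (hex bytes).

MEM[0x14,0x1a,0x08,0x15,0x06] = f3 d1 d1 4f 10

#0 dst[0x0c+7] := {0x4f,0x6a,0x0f,0x80,0x9c,0x38,0xbc}
#1 dst[0x12+4] := {0x5f,0xcb,0xf3,0x4f}
#2 dst[0x08+4] := {0x5f,0xcb,0xf3,0x4f}
#3 dst[0x1a+4] := {0xd1,0x86,0xc7,0x10}
#4 dst[0x06+7] := {0x10,0x57,0xd1,0x86,0xc7,0x10,0x2d}
query mem[0x14]=0xf3, mem[0x1a]=0xd1, mem[0x08]=0xd1, mem[0x15]=0x4f, mem[0x06]=0x10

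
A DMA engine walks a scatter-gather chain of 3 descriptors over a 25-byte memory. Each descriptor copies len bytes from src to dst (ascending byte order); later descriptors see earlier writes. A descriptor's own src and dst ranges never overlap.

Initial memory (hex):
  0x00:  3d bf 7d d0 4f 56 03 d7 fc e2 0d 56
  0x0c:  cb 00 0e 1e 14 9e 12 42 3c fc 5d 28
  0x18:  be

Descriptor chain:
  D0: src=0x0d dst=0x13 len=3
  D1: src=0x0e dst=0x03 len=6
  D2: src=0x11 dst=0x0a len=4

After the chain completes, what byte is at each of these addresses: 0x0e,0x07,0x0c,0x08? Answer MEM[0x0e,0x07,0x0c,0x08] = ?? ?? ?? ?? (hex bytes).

MEM[0x0e,0x07,0x0c,0x08] = 0e 12 00 00

#0 dst[0x13+3] := {0x00,0x0e,0x1e}
#1 dst[0x03+6] := {0x0e,0x1e,0x14,0x9e,0x12,0x00}
#2 dst[0x0a+4] := {0x9e,0x12,0x00,0x0e}
query mem[0x0e]=0x0e, mem[0x07]=0x12, mem[0x0c]=0x00, mem[0x08]=0x00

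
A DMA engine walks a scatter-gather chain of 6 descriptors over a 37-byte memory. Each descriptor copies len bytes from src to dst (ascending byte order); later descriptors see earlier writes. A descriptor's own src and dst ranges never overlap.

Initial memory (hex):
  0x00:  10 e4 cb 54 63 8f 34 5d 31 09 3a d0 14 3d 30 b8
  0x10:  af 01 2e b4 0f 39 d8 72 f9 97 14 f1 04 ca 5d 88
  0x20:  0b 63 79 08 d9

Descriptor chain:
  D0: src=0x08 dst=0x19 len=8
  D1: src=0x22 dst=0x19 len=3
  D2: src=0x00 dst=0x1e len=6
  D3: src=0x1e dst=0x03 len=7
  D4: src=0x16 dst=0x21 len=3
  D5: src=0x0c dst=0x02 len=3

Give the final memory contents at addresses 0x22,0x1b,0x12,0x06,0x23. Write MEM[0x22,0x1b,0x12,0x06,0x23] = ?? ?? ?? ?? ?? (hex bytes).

MEM[0x22,0x1b,0x12,0x06,0x23] = 72 d9 2e 54 f9

[0] 0x08->0x19 len=8 : 31 09 3a d0 14 3d 30 b8
[1] 0x22->0x19 len=3 : 79 08 d9
[2] 0x00->0x1e len=6 : 10 e4 cb 54 63 8f
[3] 0x1e->0x03 len=7 : 10 e4 cb 54 63 8f d9
[4] 0x16->0x21 len=3 : d8 72 f9
[5] 0x0c->0x02 len=3 : 14 3d 30
query mem[0x22]=0x72, mem[0x1b]=0xd9, mem[0x12]=0x2e, mem[0x06]=0x54, mem[0x23]=0xf9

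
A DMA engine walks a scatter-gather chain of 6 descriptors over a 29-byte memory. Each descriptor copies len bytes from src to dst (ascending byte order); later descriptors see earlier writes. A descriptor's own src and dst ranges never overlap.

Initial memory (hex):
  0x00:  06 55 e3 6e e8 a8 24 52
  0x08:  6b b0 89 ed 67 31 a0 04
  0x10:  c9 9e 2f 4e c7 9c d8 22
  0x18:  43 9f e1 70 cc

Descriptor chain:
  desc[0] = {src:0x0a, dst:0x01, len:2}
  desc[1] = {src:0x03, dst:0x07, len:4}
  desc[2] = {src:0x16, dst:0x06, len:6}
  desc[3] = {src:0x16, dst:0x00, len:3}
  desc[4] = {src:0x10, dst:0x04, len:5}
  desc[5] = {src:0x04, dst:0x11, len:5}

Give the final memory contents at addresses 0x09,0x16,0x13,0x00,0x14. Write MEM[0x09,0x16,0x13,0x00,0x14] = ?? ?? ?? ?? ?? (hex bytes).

#0 dst[0x01+2] := {0x89,0xed}
#1 dst[0x07+4] := {0x6e,0xe8,0xa8,0x24}
#2 dst[0x06+6] := {0xd8,0x22,0x43,0x9f,0xe1,0x70}
#3 dst[0x00+3] := {0xd8,0x22,0x43}
#4 dst[0x04+5] := {0xc9,0x9e,0x2f,0x4e,0xc7}
#5 dst[0x11+5] := {0xc9,0x9e,0x2f,0x4e,0xc7}
query mem[0x09]=0x9f, mem[0x16]=0xd8, mem[0x13]=0x2f, mem[0x00]=0xd8, mem[0x14]=0x4e

MEM[0x09,0x16,0x13,0x00,0x14] = 9f d8 2f d8 4e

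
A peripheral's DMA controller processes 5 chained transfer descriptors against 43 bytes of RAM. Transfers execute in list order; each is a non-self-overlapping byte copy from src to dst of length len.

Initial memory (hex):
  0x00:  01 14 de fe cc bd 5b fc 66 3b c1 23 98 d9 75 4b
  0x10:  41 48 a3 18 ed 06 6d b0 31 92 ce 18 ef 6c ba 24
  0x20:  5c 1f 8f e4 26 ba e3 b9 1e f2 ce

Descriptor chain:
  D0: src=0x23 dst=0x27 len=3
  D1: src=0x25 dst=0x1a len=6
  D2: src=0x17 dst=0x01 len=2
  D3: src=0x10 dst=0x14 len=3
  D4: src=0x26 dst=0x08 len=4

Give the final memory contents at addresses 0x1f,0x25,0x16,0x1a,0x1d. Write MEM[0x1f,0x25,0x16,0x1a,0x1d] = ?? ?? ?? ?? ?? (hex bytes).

[0] 0x23->0x27 len=3 : e4 26 ba
[1] 0x25->0x1a len=6 : ba e3 e4 26 ba ce
[2] 0x17->0x01 len=2 : b0 31
[3] 0x10->0x14 len=3 : 41 48 a3
[4] 0x26->0x08 len=4 : e3 e4 26 ba
query mem[0x1f]=0xce, mem[0x25]=0xba, mem[0x16]=0xa3, mem[0x1a]=0xba, mem[0x1d]=0x26

MEM[0x1f,0x25,0x16,0x1a,0x1d] = ce ba a3 ba 26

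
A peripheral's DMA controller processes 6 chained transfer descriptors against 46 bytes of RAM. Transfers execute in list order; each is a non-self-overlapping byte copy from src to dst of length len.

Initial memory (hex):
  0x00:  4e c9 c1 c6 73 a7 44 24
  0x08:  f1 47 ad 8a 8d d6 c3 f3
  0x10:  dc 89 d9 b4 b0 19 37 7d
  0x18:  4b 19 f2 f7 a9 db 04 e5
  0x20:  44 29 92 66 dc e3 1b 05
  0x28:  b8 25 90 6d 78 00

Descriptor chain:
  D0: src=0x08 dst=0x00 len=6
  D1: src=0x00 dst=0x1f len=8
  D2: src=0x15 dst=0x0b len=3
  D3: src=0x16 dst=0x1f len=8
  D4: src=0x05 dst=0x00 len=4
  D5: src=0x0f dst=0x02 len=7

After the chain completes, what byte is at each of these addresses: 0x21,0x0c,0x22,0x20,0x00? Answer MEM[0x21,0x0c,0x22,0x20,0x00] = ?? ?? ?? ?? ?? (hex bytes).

D0: mem[0x00..0x05] <- [f1 47 ad 8a 8d d6]
D1: mem[0x1f..0x26] <- [f1 47 ad 8a 8d d6 44 24]
D2: mem[0x0b..0x0d] <- [19 37 7d]
D3: mem[0x1f..0x26] <- [37 7d 4b 19 f2 f7 a9 db]
D4: mem[0x00..0x03] <- [d6 44 24 f1]
D5: mem[0x02..0x08] <- [f3 dc 89 d9 b4 b0 19]
query mem[0x21]=0x4b, mem[0x0c]=0x37, mem[0x22]=0x19, mem[0x20]=0x7d, mem[0x00]=0xd6

MEM[0x21,0x0c,0x22,0x20,0x00] = 4b 37 19 7d d6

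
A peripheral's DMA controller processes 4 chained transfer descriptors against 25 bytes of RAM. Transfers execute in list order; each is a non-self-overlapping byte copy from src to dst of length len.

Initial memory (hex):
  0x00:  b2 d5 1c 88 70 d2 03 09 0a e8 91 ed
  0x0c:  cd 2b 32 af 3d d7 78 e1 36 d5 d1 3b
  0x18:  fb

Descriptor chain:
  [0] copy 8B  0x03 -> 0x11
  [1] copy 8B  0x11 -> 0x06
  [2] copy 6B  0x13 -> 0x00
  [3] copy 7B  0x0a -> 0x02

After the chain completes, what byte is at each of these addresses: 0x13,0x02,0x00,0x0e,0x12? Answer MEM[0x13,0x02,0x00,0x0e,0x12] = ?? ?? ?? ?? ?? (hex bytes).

  after D0: wrote 8B at 0x11 = 8870d203090ae891
  after D1: wrote 8B at 0x06 = 8870d203090ae891
  after D2: wrote 6B at 0x00 = d203090ae891
  after D3: wrote 7B at 0x02 = 090ae89132af3d
query mem[0x13]=0xd2, mem[0x02]=0x09, mem[0x00]=0xd2, mem[0x0e]=0x32, mem[0x12]=0x70

MEM[0x13,0x02,0x00,0x0e,0x12] = d2 09 d2 32 70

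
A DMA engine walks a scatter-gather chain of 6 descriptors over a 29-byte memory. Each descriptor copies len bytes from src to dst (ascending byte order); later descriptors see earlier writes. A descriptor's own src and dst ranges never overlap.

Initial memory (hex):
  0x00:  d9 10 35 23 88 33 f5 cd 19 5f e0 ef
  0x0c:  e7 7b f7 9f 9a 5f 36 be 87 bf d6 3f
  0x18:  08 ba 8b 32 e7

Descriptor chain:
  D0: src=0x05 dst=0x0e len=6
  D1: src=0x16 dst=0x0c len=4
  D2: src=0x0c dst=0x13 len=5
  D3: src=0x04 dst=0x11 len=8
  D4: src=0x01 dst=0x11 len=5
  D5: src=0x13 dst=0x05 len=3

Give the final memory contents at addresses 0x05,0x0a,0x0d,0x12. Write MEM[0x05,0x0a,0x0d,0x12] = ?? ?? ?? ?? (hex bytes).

D0: mem[0x0e..0x13] <- [33 f5 cd 19 5f e0]
D1: mem[0x0c..0x0f] <- [d6 3f 08 ba]
D2: mem[0x13..0x17] <- [d6 3f 08 ba cd]
D3: mem[0x11..0x18] <- [88 33 f5 cd 19 5f e0 ef]
D4: mem[0x11..0x15] <- [10 35 23 88 33]
D5: mem[0x05..0x07] <- [23 88 33]
query mem[0x05]=0x23, mem[0x0a]=0xe0, mem[0x0d]=0x3f, mem[0x12]=0x35

MEM[0x05,0x0a,0x0d,0x12] = 23 e0 3f 35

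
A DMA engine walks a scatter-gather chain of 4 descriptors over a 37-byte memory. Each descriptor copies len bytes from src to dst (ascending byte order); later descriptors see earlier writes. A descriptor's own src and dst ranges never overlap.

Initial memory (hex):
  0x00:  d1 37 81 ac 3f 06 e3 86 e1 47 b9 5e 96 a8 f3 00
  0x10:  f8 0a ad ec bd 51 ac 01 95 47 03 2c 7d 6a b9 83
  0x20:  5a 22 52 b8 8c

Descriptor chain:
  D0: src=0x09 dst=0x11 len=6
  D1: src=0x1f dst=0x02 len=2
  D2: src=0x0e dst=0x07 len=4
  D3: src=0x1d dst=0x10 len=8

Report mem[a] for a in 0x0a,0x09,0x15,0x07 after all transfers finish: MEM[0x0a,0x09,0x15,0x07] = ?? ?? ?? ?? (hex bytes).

MEM[0x0a,0x09,0x15,0x07] = 47 f8 52 f3

  after D0: wrote 6B at 0x11 = 47b95e96a8f3
  after D1: wrote 2B at 0x02 = 835a
  after D2: wrote 4B at 0x07 = f300f847
  after D3: wrote 8B at 0x10 = 6ab9835a2252b88c
query mem[0x0a]=0x47, mem[0x09]=0xf8, mem[0x15]=0x52, mem[0x07]=0xf3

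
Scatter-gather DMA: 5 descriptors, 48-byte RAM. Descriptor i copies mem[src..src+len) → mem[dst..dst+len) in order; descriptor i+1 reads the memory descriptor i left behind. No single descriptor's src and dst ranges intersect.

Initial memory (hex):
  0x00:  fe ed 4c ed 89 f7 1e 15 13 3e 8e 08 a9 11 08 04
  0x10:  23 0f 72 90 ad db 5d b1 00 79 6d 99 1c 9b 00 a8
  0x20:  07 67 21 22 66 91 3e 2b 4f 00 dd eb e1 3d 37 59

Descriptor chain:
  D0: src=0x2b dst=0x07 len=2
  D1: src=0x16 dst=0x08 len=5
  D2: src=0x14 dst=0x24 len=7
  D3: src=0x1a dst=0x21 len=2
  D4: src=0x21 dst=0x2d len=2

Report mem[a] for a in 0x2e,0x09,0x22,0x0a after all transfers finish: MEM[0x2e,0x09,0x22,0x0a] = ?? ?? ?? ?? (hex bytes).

#0 dst[0x07+2] := {0xeb,0xe1}
#1 dst[0x08+5] := {0x5d,0xb1,0x00,0x79,0x6d}
#2 dst[0x24+7] := {0xad,0xdb,0x5d,0xb1,0x00,0x79,0x6d}
#3 dst[0x21+2] := {0x6d,0x99}
#4 dst[0x2d+2] := {0x6d,0x99}
query mem[0x2e]=0x99, mem[0x09]=0xb1, mem[0x22]=0x99, mem[0x0a]=0x00

MEM[0x2e,0x09,0x22,0x0a] = 99 b1 99 00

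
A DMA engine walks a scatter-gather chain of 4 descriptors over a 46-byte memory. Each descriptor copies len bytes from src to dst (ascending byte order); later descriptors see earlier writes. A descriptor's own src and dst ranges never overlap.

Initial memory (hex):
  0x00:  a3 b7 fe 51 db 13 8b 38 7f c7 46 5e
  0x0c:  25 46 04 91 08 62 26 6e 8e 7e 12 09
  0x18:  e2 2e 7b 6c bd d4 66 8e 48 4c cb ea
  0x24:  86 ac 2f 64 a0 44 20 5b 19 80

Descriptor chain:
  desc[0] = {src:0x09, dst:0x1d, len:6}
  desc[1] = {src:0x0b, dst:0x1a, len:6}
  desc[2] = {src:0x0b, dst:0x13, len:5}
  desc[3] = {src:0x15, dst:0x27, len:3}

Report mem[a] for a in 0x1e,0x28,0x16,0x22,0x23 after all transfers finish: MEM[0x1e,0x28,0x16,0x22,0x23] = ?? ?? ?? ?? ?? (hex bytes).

D0: mem[0x1d..0x22] <- [c7 46 5e 25 46 04]
D1: mem[0x1a..0x1f] <- [5e 25 46 04 91 08]
D2: mem[0x13..0x17] <- [5e 25 46 04 91]
D3: mem[0x27..0x29] <- [46 04 91]
query mem[0x1e]=0x91, mem[0x28]=0x04, mem[0x16]=0x04, mem[0x22]=0x04, mem[0x23]=0xea

MEM[0x1e,0x28,0x16,0x22,0x23] = 91 04 04 04 ea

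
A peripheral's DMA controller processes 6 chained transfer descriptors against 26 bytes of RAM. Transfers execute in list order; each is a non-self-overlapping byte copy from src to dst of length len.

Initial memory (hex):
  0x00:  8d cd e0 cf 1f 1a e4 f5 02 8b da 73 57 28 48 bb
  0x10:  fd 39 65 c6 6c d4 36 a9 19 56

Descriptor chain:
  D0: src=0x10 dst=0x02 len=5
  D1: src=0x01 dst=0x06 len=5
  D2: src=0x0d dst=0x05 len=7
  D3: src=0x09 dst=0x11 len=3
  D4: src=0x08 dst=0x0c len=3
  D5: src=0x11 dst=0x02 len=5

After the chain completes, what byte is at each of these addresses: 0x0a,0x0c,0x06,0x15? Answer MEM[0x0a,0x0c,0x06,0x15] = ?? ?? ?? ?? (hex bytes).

MEM[0x0a,0x0c,0x06,0x15] = 65 fd d4 d4

[0] 0x10->0x02 len=5 : fd 39 65 c6 6c
[1] 0x01->0x06 len=5 : cd fd 39 65 c6
[2] 0x0d->0x05 len=7 : 28 48 bb fd 39 65 c6
[3] 0x09->0x11 len=3 : 39 65 c6
[4] 0x08->0x0c len=3 : fd 39 65
[5] 0x11->0x02 len=5 : 39 65 c6 6c d4
query mem[0x0a]=0x65, mem[0x0c]=0xfd, mem[0x06]=0xd4, mem[0x15]=0xd4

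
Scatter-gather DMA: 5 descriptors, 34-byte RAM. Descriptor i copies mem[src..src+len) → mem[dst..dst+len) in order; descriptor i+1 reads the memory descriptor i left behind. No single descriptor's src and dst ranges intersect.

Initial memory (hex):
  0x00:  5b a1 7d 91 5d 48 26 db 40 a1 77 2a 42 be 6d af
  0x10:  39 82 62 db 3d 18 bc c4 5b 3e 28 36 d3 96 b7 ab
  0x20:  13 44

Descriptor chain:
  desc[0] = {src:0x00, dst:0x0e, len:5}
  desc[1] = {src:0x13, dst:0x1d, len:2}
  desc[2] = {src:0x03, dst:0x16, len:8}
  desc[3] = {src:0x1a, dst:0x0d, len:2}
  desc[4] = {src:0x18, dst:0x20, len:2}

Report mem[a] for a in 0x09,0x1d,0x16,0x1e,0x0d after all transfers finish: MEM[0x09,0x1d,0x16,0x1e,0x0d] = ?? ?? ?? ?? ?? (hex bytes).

D0: mem[0x0e..0x12] <- [5b a1 7d 91 5d]
D1: mem[0x1d..0x1e] <- [db 3d]
D2: mem[0x16..0x1d] <- [91 5d 48 26 db 40 a1 77]
D3: mem[0x0d..0x0e] <- [db 40]
D4: mem[0x20..0x21] <- [48 26]
query mem[0x09]=0xa1, mem[0x1d]=0x77, mem[0x16]=0x91, mem[0x1e]=0x3d, mem[0x0d]=0xdb

MEM[0x09,0x1d,0x16,0x1e,0x0d] = a1 77 91 3d db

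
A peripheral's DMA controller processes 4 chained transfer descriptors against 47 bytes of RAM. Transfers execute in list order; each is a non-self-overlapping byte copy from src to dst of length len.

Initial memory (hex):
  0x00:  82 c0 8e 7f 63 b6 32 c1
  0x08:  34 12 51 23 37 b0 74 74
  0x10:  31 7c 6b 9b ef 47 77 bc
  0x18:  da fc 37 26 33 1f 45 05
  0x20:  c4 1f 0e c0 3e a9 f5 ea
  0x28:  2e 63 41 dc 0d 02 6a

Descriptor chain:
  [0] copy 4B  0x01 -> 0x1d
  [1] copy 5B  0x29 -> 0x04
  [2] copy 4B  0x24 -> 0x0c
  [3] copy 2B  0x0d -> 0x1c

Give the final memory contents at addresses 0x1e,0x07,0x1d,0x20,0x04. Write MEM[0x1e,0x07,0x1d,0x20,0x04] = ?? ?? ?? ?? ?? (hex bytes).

  after D0: wrote 4B at 0x1d = c08e7f63
  after D1: wrote 5B at 0x04 = 6341dc0d02
  after D2: wrote 4B at 0x0c = 3ea9f5ea
  after D3: wrote 2B at 0x1c = a9f5
query mem[0x1e]=0x8e, mem[0x07]=0x0d, mem[0x1d]=0xf5, mem[0x20]=0x63, mem[0x04]=0x63

MEM[0x1e,0x07,0x1d,0x20,0x04] = 8e 0d f5 63 63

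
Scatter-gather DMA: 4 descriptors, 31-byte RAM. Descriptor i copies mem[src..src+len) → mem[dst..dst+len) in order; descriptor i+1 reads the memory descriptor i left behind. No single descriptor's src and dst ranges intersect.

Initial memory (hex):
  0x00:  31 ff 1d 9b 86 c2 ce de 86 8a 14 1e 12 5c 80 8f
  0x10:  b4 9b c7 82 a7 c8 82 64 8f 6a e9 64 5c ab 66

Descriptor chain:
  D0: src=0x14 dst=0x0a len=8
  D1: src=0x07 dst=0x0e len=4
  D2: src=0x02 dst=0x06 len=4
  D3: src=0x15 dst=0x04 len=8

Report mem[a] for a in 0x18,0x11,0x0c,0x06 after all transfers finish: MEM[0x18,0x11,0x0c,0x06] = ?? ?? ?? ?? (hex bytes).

MEM[0x18,0x11,0x0c,0x06] = 8f a7 82 64

  after D0: wrote 8B at 0x0a = a7c882648f6ae964
  after D1: wrote 4B at 0x0e = de868aa7
  after D2: wrote 4B at 0x06 = 1d9b86c2
  after D3: wrote 8B at 0x04 = c882648f6ae9645c
query mem[0x18]=0x8f, mem[0x11]=0xa7, mem[0x0c]=0x82, mem[0x06]=0x64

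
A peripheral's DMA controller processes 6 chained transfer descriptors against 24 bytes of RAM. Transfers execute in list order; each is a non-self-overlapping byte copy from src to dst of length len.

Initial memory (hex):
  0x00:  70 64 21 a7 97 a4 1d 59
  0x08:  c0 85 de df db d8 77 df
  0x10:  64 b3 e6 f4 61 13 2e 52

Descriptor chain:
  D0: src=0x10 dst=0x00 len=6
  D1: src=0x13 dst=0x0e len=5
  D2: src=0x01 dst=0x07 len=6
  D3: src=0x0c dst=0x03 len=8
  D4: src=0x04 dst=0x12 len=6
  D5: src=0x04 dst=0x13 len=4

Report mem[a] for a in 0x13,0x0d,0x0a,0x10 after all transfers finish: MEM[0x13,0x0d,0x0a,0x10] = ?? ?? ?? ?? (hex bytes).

  after D0: wrote 6B at 0x00 = 64b3e6f46113
  after D1: wrote 5B at 0x0e = f461132e52
  after D2: wrote 6B at 0x07 = b3e6f461131d
  after D3: wrote 8B at 0x03 = 1dd8f461132e52f4
  after D4: wrote 6B at 0x12 = d8f461132e52
  after D5: wrote 4B at 0x13 = d8f46113
query mem[0x13]=0xd8, mem[0x0d]=0xd8, mem[0x0a]=0xf4, mem[0x10]=0x13

MEM[0x13,0x0d,0x0a,0x10] = d8 d8 f4 13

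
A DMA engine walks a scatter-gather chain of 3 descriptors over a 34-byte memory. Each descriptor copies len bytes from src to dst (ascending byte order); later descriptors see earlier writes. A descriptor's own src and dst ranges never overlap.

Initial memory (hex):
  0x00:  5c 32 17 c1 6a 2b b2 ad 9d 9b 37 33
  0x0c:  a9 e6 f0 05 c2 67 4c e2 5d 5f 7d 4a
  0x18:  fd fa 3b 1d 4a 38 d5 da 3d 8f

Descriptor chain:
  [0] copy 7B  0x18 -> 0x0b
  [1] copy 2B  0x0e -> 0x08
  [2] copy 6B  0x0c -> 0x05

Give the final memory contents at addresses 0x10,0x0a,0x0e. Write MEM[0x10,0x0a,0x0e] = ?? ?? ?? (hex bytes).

  after D0: wrote 7B at 0x0b = fdfa3b1d4a38d5
  after D1: wrote 2B at 0x08 = 1d4a
  after D2: wrote 6B at 0x05 = fa3b1d4a38d5
query mem[0x10]=0x38, mem[0x0a]=0xd5, mem[0x0e]=0x1d

MEM[0x10,0x0a,0x0e] = 38 d5 1d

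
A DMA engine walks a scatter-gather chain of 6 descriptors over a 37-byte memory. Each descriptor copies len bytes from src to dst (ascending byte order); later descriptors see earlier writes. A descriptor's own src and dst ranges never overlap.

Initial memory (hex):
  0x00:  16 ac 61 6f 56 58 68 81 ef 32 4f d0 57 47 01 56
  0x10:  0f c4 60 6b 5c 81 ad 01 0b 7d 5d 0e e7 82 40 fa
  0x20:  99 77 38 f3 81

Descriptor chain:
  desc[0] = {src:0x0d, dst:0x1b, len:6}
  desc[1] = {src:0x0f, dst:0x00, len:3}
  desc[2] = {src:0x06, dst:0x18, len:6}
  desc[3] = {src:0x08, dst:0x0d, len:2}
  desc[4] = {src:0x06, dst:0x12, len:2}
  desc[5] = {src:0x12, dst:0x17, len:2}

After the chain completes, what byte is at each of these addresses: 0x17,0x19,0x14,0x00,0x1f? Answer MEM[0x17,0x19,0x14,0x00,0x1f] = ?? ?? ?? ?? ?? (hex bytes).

MEM[0x17,0x19,0x14,0x00,0x1f] = 68 81 5c 56 c4

[0] 0x0d->0x1b len=6 : 47 01 56 0f c4 60
[1] 0x0f->0x00 len=3 : 56 0f c4
[2] 0x06->0x18 len=6 : 68 81 ef 32 4f d0
[3] 0x08->0x0d len=2 : ef 32
[4] 0x06->0x12 len=2 : 68 81
[5] 0x12->0x17 len=2 : 68 81
query mem[0x17]=0x68, mem[0x19]=0x81, mem[0x14]=0x5c, mem[0x00]=0x56, mem[0x1f]=0xc4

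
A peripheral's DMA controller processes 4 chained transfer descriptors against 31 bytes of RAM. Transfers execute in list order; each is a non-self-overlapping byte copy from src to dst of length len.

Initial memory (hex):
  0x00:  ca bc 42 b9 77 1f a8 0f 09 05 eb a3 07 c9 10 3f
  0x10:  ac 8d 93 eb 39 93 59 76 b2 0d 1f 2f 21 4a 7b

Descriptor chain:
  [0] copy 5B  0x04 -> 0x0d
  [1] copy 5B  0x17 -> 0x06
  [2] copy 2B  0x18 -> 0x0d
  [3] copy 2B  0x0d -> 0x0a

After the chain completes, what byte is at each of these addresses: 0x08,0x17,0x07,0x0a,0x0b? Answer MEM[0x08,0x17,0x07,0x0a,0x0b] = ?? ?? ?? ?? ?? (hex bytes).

MEM[0x08,0x17,0x07,0x0a,0x0b] = 0d 76 b2 b2 0d

  after D0: wrote 5B at 0x0d = 771fa80f09
  after D1: wrote 5B at 0x06 = 76b20d1f2f
  after D2: wrote 2B at 0x0d = b20d
  after D3: wrote 2B at 0x0a = b20d
query mem[0x08]=0x0d, mem[0x17]=0x76, mem[0x07]=0xb2, mem[0x0a]=0xb2, mem[0x0b]=0x0d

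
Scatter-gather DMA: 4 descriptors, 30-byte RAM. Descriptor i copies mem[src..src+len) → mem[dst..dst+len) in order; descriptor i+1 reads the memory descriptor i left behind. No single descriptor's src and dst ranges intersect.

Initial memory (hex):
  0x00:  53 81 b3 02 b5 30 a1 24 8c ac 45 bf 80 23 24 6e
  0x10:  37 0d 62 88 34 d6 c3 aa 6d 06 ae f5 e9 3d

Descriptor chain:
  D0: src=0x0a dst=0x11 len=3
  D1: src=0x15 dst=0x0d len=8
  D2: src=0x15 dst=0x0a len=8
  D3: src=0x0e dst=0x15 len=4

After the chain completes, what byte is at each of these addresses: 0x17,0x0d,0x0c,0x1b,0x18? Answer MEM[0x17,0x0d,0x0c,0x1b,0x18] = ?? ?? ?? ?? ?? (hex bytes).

  after D0: wrote 3B at 0x11 = 45bf80
  after D1: wrote 8B at 0x0d = d6c3aa6d06aef5e9
  after D2: wrote 8B at 0x0a = d6c3aa6d06aef5e9
  after D3: wrote 4B at 0x15 = 06aef5e9
query mem[0x17]=0xf5, mem[0x0d]=0x6d, mem[0x0c]=0xaa, mem[0x1b]=0xf5, mem[0x18]=0xe9

MEM[0x17,0x0d,0x0c,0x1b,0x18] = f5 6d aa f5 e9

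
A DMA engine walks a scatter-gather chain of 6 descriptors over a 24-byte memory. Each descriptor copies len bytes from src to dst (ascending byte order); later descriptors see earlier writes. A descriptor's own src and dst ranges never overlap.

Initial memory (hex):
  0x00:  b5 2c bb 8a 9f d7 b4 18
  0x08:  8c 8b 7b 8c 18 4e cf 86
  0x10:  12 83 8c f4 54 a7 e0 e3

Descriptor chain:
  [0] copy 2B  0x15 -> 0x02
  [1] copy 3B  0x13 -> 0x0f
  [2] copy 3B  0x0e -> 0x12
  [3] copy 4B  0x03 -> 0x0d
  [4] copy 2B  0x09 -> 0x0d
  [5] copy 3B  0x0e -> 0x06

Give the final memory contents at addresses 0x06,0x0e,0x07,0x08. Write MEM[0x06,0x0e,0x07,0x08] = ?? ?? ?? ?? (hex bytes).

  after D0: wrote 2B at 0x02 = a7e0
  after D1: wrote 3B at 0x0f = f454a7
  after D2: wrote 3B at 0x12 = cff454
  after D3: wrote 4B at 0x0d = e09fd7b4
  after D4: wrote 2B at 0x0d = 8b7b
  after D5: wrote 3B at 0x06 = 7bd7b4
query mem[0x06]=0x7b, mem[0x0e]=0x7b, mem[0x07]=0xd7, mem[0x08]=0xb4

MEM[0x06,0x0e,0x07,0x08] = 7b 7b d7 b4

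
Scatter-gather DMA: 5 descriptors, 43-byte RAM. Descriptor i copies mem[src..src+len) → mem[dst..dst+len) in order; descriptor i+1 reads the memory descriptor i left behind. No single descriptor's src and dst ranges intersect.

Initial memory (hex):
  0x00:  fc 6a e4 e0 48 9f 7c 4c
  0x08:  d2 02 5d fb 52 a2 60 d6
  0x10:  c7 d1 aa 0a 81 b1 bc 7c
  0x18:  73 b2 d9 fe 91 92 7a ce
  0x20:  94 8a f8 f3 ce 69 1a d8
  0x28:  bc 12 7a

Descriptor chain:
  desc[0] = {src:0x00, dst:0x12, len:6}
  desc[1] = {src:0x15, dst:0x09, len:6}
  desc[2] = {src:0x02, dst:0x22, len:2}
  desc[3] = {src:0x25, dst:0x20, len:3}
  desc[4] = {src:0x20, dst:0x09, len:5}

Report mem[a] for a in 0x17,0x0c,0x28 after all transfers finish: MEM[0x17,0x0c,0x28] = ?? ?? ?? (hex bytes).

MEM[0x17,0x0c,0x28] = 9f e0 bc

[0] 0x00->0x12 len=6 : fc 6a e4 e0 48 9f
[1] 0x15->0x09 len=6 : e0 48 9f 73 b2 d9
[2] 0x02->0x22 len=2 : e4 e0
[3] 0x25->0x20 len=3 : 69 1a d8
[4] 0x20->0x09 len=5 : 69 1a d8 e0 ce
query mem[0x17]=0x9f, mem[0x0c]=0xe0, mem[0x28]=0xbc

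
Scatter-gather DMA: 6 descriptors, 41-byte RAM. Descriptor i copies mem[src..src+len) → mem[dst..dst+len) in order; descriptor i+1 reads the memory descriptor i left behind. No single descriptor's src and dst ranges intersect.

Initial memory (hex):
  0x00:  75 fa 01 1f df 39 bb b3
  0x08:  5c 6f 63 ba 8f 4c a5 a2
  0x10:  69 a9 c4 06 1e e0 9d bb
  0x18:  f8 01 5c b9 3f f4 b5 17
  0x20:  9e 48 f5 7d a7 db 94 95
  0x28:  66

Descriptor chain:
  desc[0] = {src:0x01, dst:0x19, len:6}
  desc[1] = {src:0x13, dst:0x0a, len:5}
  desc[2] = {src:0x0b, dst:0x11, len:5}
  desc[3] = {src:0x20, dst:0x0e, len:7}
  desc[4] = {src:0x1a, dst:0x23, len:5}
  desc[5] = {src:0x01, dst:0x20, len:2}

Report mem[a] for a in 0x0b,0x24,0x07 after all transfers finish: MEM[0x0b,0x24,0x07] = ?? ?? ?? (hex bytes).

[0] 0x01->0x19 len=6 : fa 01 1f df 39 bb
[1] 0x13->0x0a len=5 : 06 1e e0 9d bb
[2] 0x0b->0x11 len=5 : 1e e0 9d bb a2
[3] 0x20->0x0e len=7 : 9e 48 f5 7d a7 db 94
[4] 0x1a->0x23 len=5 : 01 1f df 39 bb
[5] 0x01->0x20 len=2 : fa 01
query mem[0x0b]=0x1e, mem[0x24]=0x1f, mem[0x07]=0xb3

MEM[0x0b,0x24,0x07] = 1e 1f b3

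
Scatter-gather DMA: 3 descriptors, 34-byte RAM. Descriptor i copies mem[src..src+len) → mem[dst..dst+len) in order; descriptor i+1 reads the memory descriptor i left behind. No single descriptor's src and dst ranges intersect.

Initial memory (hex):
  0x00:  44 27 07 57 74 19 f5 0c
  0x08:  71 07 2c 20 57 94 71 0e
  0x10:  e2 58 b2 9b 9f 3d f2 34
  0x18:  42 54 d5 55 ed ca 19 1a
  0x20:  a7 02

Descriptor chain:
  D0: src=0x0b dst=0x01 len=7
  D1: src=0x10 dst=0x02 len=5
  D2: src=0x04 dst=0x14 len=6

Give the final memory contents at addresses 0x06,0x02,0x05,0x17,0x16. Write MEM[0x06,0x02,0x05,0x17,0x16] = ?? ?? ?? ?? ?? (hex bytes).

MEM[0x06,0x02,0x05,0x17,0x16] = 9f e2 9b 58 9f

D0: mem[0x01..0x07] <- [20 57 94 71 0e e2 58]
D1: mem[0x02..0x06] <- [e2 58 b2 9b 9f]
D2: mem[0x14..0x19] <- [b2 9b 9f 58 71 07]
query mem[0x06]=0x9f, mem[0x02]=0xe2, mem[0x05]=0x9b, mem[0x17]=0x58, mem[0x16]=0x9f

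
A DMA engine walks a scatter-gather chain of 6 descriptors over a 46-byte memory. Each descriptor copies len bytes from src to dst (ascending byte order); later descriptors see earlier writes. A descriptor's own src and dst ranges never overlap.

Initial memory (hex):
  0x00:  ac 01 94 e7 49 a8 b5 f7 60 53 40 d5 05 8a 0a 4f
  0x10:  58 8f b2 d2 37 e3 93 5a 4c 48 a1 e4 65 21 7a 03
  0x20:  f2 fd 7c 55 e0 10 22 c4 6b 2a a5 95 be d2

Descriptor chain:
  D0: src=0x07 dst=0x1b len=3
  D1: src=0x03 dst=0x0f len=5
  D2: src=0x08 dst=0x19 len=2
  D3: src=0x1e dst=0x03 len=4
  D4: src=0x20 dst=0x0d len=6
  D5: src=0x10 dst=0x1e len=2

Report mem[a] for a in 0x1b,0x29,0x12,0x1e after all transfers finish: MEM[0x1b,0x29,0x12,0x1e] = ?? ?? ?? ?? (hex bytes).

MEM[0x1b,0x29,0x12,0x1e] = f7 2a 10 55

  after D0: wrote 3B at 0x1b = f76053
  after D1: wrote 5B at 0x0f = e749a8b5f7
  after D2: wrote 2B at 0x19 = 6053
  after D3: wrote 4B at 0x03 = 7a03f2fd
  after D4: wrote 6B at 0x0d = f2fd7c55e010
  after D5: wrote 2B at 0x1e = 55e0
query mem[0x1b]=0xf7, mem[0x29]=0x2a, mem[0x12]=0x10, mem[0x1e]=0x55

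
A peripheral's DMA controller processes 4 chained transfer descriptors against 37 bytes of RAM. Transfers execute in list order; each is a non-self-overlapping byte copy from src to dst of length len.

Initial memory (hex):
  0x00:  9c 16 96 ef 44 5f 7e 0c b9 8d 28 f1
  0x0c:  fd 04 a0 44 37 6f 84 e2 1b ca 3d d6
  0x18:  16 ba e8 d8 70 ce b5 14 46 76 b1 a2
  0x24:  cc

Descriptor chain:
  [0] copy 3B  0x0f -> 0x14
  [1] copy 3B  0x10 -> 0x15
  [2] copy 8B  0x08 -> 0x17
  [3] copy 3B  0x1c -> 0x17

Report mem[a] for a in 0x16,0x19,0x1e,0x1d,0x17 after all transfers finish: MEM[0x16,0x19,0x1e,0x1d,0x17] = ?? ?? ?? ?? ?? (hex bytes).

#0 dst[0x14+3] := {0x44,0x37,0x6f}
#1 dst[0x15+3] := {0x37,0x6f,0x84}
#2 dst[0x17+8] := {0xb9,0x8d,0x28,0xf1,0xfd,0x04,0xa0,0x44}
#3 dst[0x17+3] := {0x04,0xa0,0x44}
query mem[0x16]=0x6f, mem[0x19]=0x44, mem[0x1e]=0x44, mem[0x1d]=0xa0, mem[0x17]=0x04

MEM[0x16,0x19,0x1e,0x1d,0x17] = 6f 44 44 a0 04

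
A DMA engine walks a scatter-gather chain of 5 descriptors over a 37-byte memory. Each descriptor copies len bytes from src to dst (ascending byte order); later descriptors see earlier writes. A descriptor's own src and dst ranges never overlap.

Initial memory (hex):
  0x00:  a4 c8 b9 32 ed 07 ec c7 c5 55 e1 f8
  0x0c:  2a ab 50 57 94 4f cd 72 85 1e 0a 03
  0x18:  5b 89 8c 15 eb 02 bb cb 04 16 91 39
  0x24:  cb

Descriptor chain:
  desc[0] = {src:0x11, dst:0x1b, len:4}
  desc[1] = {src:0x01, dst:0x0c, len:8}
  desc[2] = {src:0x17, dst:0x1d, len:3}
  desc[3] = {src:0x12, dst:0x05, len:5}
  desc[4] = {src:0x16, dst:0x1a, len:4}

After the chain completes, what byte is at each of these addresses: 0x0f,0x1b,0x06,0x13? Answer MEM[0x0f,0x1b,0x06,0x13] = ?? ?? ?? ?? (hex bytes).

MEM[0x0f,0x1b,0x06,0x13] = ed 03 c5 c5

  after D0: wrote 4B at 0x1b = 4fcd7285
  after D1: wrote 8B at 0x0c = c8b932ed07ecc7c5
  after D2: wrote 3B at 0x1d = 035b89
  after D3: wrote 5B at 0x05 = c7c5851e0a
  after D4: wrote 4B at 0x1a = 0a035b89
query mem[0x0f]=0xed, mem[0x1b]=0x03, mem[0x06]=0xc5, mem[0x13]=0xc5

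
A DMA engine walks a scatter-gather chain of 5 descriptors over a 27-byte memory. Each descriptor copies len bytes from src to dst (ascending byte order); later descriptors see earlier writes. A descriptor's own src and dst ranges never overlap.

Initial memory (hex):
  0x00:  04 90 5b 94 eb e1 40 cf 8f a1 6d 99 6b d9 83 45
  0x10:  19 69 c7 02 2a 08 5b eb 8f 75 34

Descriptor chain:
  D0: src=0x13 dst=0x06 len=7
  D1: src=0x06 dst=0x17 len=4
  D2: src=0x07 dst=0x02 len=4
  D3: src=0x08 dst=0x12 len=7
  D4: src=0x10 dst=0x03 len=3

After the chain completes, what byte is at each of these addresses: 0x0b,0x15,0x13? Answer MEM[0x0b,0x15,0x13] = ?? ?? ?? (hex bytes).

D0: mem[0x06..0x0c] <- [02 2a 08 5b eb 8f 75]
D1: mem[0x17..0x1a] <- [02 2a 08 5b]
D2: mem[0x02..0x05] <- [2a 08 5b eb]
D3: mem[0x12..0x18] <- [08 5b eb 8f 75 d9 83]
D4: mem[0x03..0x05] <- [19 69 08]
query mem[0x0b]=0x8f, mem[0x15]=0x8f, mem[0x13]=0x5b

MEM[0x0b,0x15,0x13] = 8f 8f 5b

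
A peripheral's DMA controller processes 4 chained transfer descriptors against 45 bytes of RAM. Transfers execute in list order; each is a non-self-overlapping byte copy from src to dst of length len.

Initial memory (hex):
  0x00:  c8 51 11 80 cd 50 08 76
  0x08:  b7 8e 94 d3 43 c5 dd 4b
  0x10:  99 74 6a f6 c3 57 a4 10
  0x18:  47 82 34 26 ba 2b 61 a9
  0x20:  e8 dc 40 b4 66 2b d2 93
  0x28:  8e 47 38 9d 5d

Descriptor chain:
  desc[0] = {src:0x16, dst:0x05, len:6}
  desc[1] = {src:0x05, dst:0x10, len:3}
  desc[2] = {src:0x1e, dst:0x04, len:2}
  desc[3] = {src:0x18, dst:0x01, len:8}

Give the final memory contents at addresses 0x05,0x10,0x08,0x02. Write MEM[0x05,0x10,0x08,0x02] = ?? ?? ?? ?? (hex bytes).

MEM[0x05,0x10,0x08,0x02] = ba a4 a9 82

#0 dst[0x05+6] := {0xa4,0x10,0x47,0x82,0x34,0x26}
#1 dst[0x10+3] := {0xa4,0x10,0x47}
#2 dst[0x04+2] := {0x61,0xa9}
#3 dst[0x01+8] := {0x47,0x82,0x34,0x26,0xba,0x2b,0x61,0xa9}
query mem[0x05]=0xba, mem[0x10]=0xa4, mem[0x08]=0xa9, mem[0x02]=0x82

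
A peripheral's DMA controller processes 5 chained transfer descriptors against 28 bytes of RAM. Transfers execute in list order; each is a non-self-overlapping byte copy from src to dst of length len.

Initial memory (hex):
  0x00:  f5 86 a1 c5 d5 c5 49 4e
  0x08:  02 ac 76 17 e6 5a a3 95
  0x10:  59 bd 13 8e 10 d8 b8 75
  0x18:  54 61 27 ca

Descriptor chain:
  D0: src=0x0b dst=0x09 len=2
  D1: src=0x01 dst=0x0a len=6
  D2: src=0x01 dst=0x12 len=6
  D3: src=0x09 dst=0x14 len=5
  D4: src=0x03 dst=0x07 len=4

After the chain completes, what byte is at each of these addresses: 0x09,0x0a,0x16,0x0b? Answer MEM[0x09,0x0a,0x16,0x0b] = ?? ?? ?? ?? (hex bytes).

MEM[0x09,0x0a,0x16,0x0b] = c5 49 a1 a1

D0: mem[0x09..0x0a] <- [17 e6]
D1: mem[0x0a..0x0f] <- [86 a1 c5 d5 c5 49]
D2: mem[0x12..0x17] <- [86 a1 c5 d5 c5 49]
D3: mem[0x14..0x18] <- [17 86 a1 c5 d5]
D4: mem[0x07..0x0a] <- [c5 d5 c5 49]
query mem[0x09]=0xc5, mem[0x0a]=0x49, mem[0x16]=0xa1, mem[0x0b]=0xa1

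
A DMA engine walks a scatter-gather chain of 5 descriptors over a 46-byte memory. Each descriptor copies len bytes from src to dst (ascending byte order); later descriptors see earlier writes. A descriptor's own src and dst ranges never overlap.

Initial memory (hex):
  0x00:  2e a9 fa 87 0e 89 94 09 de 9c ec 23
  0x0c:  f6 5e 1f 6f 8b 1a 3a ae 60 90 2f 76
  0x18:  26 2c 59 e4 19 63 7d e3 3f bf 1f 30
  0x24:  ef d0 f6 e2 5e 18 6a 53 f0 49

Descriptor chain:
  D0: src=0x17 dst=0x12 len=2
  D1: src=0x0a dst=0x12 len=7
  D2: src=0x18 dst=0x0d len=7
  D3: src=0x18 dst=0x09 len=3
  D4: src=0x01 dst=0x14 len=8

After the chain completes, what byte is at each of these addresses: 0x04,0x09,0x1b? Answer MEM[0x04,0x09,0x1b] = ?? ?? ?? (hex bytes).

MEM[0x04,0x09,0x1b] = 0e 8b de

  after D0: wrote 2B at 0x12 = 7626
  after D1: wrote 7B at 0x12 = ec23f65e1f6f8b
  after D2: wrote 7B at 0x0d = 8b2c59e419637d
  after D3: wrote 3B at 0x09 = 8b2c59
  after D4: wrote 8B at 0x14 = a9fa870e899409de
query mem[0x04]=0x0e, mem[0x09]=0x8b, mem[0x1b]=0xde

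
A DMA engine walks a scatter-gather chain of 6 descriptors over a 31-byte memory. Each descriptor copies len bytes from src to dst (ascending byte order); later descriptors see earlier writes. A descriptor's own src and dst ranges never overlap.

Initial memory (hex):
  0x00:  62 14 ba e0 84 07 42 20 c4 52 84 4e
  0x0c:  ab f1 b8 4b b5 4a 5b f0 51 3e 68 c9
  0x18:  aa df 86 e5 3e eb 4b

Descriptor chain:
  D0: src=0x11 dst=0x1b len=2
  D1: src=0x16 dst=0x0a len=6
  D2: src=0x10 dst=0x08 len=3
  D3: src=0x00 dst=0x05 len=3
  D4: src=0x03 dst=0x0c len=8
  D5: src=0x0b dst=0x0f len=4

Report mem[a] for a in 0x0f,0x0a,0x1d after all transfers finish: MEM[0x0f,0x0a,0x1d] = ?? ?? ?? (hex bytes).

MEM[0x0f,0x0a,0x1d] = c9 5b eb

D0: mem[0x1b..0x1c] <- [4a 5b]
D1: mem[0x0a..0x0f] <- [68 c9 aa df 86 4a]
D2: mem[0x08..0x0a] <- [b5 4a 5b]
D3: mem[0x05..0x07] <- [62 14 ba]
D4: mem[0x0c..0x13] <- [e0 84 62 14 ba b5 4a 5b]
D5: mem[0x0f..0x12] <- [c9 e0 84 62]
query mem[0x0f]=0xc9, mem[0x0a]=0x5b, mem[0x1d]=0xeb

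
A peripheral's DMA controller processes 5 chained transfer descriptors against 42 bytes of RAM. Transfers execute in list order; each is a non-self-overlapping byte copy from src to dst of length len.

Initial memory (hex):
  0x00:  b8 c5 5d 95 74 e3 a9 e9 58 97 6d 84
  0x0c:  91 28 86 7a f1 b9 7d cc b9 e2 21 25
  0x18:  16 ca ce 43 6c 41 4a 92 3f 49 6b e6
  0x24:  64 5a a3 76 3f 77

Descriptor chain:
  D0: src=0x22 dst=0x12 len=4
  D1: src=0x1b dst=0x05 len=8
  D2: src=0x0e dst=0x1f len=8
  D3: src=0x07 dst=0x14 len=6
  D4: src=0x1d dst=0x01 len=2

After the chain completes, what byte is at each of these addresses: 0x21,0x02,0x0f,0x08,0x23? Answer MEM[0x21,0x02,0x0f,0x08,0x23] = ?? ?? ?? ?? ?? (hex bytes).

D0: mem[0x12..0x15] <- [6b e6 64 5a]
D1: mem[0x05..0x0c] <- [43 6c 41 4a 92 3f 49 6b]
D2: mem[0x1f..0x26] <- [86 7a f1 b9 6b e6 64 5a]
D3: mem[0x14..0x19] <- [41 4a 92 3f 49 6b]
D4: mem[0x01..0x02] <- [41 4a]
query mem[0x21]=0xf1, mem[0x02]=0x4a, mem[0x0f]=0x7a, mem[0x08]=0x4a, mem[0x23]=0x6b

MEM[0x21,0x02,0x0f,0x08,0x23] = f1 4a 7a 4a 6b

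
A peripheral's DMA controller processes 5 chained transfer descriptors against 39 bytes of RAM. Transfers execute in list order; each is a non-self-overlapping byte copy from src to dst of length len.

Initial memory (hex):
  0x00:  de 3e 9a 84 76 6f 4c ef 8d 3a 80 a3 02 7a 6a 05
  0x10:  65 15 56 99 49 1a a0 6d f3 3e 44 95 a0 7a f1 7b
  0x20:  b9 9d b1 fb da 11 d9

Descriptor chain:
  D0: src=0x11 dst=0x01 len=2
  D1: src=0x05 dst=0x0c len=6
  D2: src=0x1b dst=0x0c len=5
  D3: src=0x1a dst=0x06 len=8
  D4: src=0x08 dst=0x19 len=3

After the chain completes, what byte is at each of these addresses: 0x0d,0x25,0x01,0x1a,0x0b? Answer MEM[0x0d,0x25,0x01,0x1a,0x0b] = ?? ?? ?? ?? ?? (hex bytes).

[0] 0x11->0x01 len=2 : 15 56
[1] 0x05->0x0c len=6 : 6f 4c ef 8d 3a 80
[2] 0x1b->0x0c len=5 : 95 a0 7a f1 7b
[3] 0x1a->0x06 len=8 : 44 95 a0 7a f1 7b b9 9d
[4] 0x08->0x19 len=3 : a0 7a f1
query mem[0x0d]=0x9d, mem[0x25]=0x11, mem[0x01]=0x15, mem[0x1a]=0x7a, mem[0x0b]=0x7b

MEM[0x0d,0x25,0x01,0x1a,0x0b] = 9d 11 15 7a 7b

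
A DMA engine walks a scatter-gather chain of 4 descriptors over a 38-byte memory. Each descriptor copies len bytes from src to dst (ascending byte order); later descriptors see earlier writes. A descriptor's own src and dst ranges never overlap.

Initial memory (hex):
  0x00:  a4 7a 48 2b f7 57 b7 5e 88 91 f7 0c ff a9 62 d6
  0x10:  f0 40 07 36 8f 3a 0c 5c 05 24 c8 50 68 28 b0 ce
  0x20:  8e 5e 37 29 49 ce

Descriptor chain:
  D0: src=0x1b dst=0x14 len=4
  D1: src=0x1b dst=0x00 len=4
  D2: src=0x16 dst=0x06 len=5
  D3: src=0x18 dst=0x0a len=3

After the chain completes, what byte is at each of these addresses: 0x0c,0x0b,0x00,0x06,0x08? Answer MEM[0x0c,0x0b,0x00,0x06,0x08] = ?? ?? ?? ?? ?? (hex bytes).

#0 dst[0x14+4] := {0x50,0x68,0x28,0xb0}
#1 dst[0x00+4] := {0x50,0x68,0x28,0xb0}
#2 dst[0x06+5] := {0x28,0xb0,0x05,0x24,0xc8}
#3 dst[0x0a+3] := {0x05,0x24,0xc8}
query mem[0x0c]=0xc8, mem[0x0b]=0x24, mem[0x00]=0x50, mem[0x06]=0x28, mem[0x08]=0x05

MEM[0x0c,0x0b,0x00,0x06,0x08] = c8 24 50 28 05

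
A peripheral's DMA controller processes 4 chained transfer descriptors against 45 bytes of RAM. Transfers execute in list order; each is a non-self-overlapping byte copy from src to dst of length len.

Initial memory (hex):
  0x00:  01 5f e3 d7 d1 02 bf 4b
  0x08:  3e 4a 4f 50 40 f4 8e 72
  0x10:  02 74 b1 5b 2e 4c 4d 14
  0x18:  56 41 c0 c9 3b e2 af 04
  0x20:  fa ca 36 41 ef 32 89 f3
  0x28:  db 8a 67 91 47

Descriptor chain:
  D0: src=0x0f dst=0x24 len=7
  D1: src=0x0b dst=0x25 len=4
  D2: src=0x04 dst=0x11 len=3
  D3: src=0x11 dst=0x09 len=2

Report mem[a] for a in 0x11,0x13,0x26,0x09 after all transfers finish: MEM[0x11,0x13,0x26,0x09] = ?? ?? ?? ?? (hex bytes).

MEM[0x11,0x13,0x26,0x09] = d1 bf 40 d1

#0 dst[0x24+7] := {0x72,0x02,0x74,0xb1,0x5b,0x2e,0x4c}
#1 dst[0x25+4] := {0x50,0x40,0xf4,0x8e}
#2 dst[0x11+3] := {0xd1,0x02,0xbf}
#3 dst[0x09+2] := {0xd1,0x02}
query mem[0x11]=0xd1, mem[0x13]=0xbf, mem[0x26]=0x40, mem[0x09]=0xd1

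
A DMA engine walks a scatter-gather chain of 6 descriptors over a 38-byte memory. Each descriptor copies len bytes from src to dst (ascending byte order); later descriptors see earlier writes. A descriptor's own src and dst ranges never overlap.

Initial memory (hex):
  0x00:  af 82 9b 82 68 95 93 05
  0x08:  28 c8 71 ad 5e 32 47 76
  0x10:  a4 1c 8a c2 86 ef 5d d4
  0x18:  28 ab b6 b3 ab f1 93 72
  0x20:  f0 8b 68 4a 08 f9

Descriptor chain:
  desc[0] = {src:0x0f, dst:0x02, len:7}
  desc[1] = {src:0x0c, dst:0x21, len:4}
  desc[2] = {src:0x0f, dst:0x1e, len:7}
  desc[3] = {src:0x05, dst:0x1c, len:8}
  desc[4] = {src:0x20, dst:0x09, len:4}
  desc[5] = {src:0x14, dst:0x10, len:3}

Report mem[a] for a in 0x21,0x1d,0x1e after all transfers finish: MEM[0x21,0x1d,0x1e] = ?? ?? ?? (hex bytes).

#0 dst[0x02+7] := {0x76,0xa4,0x1c,0x8a,0xc2,0x86,0xef}
#1 dst[0x21+4] := {0x5e,0x32,0x47,0x76}
#2 dst[0x1e+7] := {0x76,0xa4,0x1c,0x8a,0xc2,0x86,0xef}
#3 dst[0x1c+8] := {0x8a,0xc2,0x86,0xef,0xc8,0x71,0xad,0x5e}
#4 dst[0x09+4] := {0xc8,0x71,0xad,0x5e}
#5 dst[0x10+3] := {0x86,0xef,0x5d}
query mem[0x21]=0x71, mem[0x1d]=0xc2, mem[0x1e]=0x86

MEM[0x21,0x1d,0x1e] = 71 c2 86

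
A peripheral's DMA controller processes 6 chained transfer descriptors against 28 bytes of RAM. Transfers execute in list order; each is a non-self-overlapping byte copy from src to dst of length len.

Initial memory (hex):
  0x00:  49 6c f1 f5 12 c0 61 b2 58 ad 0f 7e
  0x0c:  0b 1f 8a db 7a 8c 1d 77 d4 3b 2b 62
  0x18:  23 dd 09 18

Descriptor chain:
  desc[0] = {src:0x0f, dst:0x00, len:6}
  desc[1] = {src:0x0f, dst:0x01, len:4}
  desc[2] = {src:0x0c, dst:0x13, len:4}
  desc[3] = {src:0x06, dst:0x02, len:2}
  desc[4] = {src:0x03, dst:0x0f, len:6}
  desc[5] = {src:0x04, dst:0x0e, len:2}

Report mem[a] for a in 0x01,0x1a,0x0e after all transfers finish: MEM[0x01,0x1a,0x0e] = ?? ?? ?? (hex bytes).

MEM[0x01,0x1a,0x0e] = db 09 1d

  after D0: wrote 6B at 0x00 = db7a8c1d77d4
  after D1: wrote 4B at 0x01 = db7a8c1d
  after D2: wrote 4B at 0x13 = 0b1f8adb
  after D3: wrote 2B at 0x02 = 61b2
  after D4: wrote 6B at 0x0f = b21dd461b258
  after D5: wrote 2B at 0x0e = 1dd4
query mem[0x01]=0xdb, mem[0x1a]=0x09, mem[0x0e]=0x1d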